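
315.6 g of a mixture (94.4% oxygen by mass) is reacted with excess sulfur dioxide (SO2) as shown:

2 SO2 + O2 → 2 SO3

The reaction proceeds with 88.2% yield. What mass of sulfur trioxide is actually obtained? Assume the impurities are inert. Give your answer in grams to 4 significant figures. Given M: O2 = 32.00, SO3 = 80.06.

1315 g

Pure O2 available = 315.6 g × 0.944 = 297.93 g.
n(O2) = 297.93 g / 32.00 g/mol = 9.3102 mol.
From the equation the O2:SO3 mole ratio is 1:2, so n(SO3) = 9.3102 × 2/1 = 18.620 mol.
Mass of SO3 = 18.620 mol × 80.06 g/mol = 1490.7 g.
Actual mass collected = 1490.7 g × 0.882 = 1314.8 g.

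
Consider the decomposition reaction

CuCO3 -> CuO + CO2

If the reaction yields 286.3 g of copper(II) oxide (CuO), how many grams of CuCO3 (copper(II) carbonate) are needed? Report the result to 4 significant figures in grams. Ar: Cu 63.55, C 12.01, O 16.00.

444.7 g

M(CuO) = 63.55 + 16.00 = 79.55 g/mol.
M(CuCO3) = 63.55 + 12.01 + 3(16.00) = 123.56 g/mol.
n(CuO) = 286.30 g / 79.55 g/mol = 3.5990 mol.
From the equation the CuO:CuCO3 mole ratio is 1:1, so n(CuCO3) = 3.5990 × 1/1 = 3.5990 mol.
Mass of CuCO3 = 3.5990 mol × 123.56 g/mol = 444.69 g.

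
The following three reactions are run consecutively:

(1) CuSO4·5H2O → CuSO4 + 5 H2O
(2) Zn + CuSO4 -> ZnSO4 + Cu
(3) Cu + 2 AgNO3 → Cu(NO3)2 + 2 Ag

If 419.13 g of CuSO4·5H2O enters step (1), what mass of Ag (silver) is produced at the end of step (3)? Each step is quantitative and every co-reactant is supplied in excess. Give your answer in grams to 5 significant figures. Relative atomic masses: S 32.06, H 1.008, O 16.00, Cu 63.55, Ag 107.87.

M(CuSO4·5H2O) = 63.55 + 32.06 + 9(16.00) + 10(1.008) = 249.69 g/mol.
M(Ag) = 107.87 g/mol.
n(CuSO4·5H2O) = 419.13 / 249.69 = 1.67860 mol.
Reaction (1): CuSO4·5H2O→CuSO4 ratio 1:1 ⇒ n(CuSO4) = 1.67860 mol.
Reaction (2): CuSO4→Cu ratio 1:1 ⇒ n(Cu) = 1.67860 mol.
Reaction (3): Cu→Ag ratio 1:2 ⇒ n(Ag) = 3.35720 mol.
Mass of Ag = 3.35720 × 107.87 = 362.141 g.

362.14 g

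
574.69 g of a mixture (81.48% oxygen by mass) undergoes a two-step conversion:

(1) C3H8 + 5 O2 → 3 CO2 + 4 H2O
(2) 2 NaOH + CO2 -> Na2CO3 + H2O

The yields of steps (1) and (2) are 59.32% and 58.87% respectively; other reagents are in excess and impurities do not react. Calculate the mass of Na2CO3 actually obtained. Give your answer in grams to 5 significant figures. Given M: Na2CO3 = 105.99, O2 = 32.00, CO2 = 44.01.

Pure O2 = 574.69 × 0.8148 = 468.257 g.
n(O2) = 468.257 / 32.00 = 14.6330 mol.
Step 1 (O2:CO2 = 5:3): theoretical n(CO2) = 8.77983 mol; at 59.32% yield, n(CO2) = 5.20819 mol.
Step 2 (CO2:Na2CO3 = 1:1): theoretical n(Na2CO3) = 5.20819 mol, so theoretical mass = 5.20819 × 105.99 = 552.016 g.
At 58.87% yield, actual mass of Na2CO3 = 552.016 × 0.5887 = 324.972 g.

324.97 g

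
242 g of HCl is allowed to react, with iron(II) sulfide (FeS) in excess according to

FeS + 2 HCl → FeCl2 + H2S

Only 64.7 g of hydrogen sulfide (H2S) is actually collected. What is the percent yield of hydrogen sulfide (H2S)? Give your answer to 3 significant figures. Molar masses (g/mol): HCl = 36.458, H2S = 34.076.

n(HCl) = 242.0 g / 36.458 g/mol = 6.638 mol.
From the equation the HCl:H2S mole ratio is 2:1, so n(H2S) = 6.638 × 1/2 = 3.319 mol.
Mass of H2S = 3.319 mol × 34.076 g/mol = 113.1 g.
This is the theoretical yield. Percent yield = 64.7 g / 113.1 g × 100% = 57.21%.

57.2 %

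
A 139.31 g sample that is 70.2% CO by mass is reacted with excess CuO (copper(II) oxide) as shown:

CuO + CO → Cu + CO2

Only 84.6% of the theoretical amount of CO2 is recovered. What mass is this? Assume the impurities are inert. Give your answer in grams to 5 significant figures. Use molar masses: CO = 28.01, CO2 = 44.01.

Pure CO available = 139.31 g × 0.702 = 97.7956 g.
n(CO) = 97.7956 g / 28.01 g/mol = 3.49145 mol.
From the equation the CO:CO2 mole ratio is 1:1, so n(CO2) = 3.49145 × 1/1 = 3.49145 mol.
Mass of CO2 = 3.49145 mol × 44.01 g/mol = 153.659 g.
Actual mass collected = 153.659 g × 0.846 = 129.995 g.

130.00 g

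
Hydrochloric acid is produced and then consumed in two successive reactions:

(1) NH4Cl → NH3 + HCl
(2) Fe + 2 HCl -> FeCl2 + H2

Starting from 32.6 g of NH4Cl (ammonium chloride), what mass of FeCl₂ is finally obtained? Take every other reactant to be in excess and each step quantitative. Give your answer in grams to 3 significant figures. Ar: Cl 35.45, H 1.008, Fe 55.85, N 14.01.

M(NH4Cl) = 14.01 + 4(1.008) + 35.45 = 53.492 g/mol.
M(FeCl2) = 55.85 + 2(35.45) = 126.75 g/mol.
n(NH4Cl) = 32.60 / 53.492 = 0.6094 mol.
Step 1 gives a 1:1 ratio of NH4Cl to HCl, so n(HCl) = 0.6094 mol.
In step 2 the HCl:FeCl2 ratio is 2:1, so n(FeCl2) = 0.3047 mol.
Mass of FeCl2 = 0.3047 × 126.75 = 38.62 g.

38.6 g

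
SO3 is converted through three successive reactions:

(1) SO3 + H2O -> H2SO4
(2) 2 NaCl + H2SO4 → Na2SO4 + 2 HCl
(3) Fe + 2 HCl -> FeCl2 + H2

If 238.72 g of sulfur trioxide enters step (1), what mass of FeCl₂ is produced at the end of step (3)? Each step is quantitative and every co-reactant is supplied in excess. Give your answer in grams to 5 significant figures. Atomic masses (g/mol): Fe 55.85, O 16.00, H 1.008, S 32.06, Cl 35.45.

M(SO3) = 32.06 + 3(16.00) = 80.06 g/mol.
M(FeCl2) = 55.85 + 2(35.45) = 126.75 g/mol.
n(SO3) = 238.72 / 80.06 = 2.98176 mol.
Reaction (1): SO3→H2SO4 ratio 1:1 ⇒ n(H2SO4) = 2.98176 mol.
Reaction (2): H2SO4→HCl ratio 1:2 ⇒ n(HCl) = 5.96353 mol.
Reaction (3): HCl→FeCl2 ratio 2:1 ⇒ n(FeCl2) = 2.98176 mol.
Mass of FeCl2 = 2.98176 × 126.75 = 377.939 g.

377.94 g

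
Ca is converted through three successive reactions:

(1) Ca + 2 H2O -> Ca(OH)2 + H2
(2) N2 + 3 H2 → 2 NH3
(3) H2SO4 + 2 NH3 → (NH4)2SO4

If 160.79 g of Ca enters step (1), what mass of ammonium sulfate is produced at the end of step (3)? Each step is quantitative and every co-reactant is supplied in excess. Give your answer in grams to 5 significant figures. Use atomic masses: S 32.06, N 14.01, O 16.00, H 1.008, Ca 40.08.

176.71 g

M(Ca) = 40.08 g/mol.
M((NH4)2SO4) = 2(14.01) + 8(1.008) + 32.06 + 4(16.00) = 132.144 g/mol.
n(Ca) = 160.79 / 40.08 = 4.01173 mol.
Reaction (1): Ca→H2 ratio 1:1 ⇒ n(H2) = 4.01173 mol.
Reaction (2): H2→NH3 ratio 3:2 ⇒ n(NH3) = 2.67448 mol.
Reaction (3): NH3→(NH4)2SO4 ratio 2:1 ⇒ n((NH4)2SO4) = 1.33724 mol.
Mass of (NH4)2SO4 = 1.33724 × 132.144 = 176.709 g.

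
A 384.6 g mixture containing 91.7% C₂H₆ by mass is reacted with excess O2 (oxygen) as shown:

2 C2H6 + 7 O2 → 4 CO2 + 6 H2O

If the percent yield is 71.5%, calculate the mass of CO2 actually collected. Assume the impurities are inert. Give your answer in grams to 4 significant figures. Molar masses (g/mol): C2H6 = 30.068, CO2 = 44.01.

738.2 g

Pure C2H6 available = 384.6 g × 0.917 = 352.68 g.
n(C2H6) = 352.68 g / 30.068 g/mol = 11.729 mol.
From the equation the C2H6:CO2 mole ratio is 2:4, so n(CO2) = 11.729 × 4/2 = 23.459 mol.
Mass of CO2 = 23.459 mol × 44.01 g/mol = 1032.4 g.
Actual mass collected = 1032.4 g × 0.715 = 738.18 g.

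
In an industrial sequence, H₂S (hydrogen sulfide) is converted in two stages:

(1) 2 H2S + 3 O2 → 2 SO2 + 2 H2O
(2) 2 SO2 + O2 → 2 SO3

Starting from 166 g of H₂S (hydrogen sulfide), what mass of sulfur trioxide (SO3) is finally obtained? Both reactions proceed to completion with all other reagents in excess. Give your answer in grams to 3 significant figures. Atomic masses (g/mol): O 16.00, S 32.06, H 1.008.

M(H2S) = 2(1.008) + 32.06 = 34.076 g/mol.
M(SO3) = 32.06 + 3(16.00) = 80.06 g/mol.
n(H2S) = 166.0 / 34.076 = 4.871 mol.
Step 1 gives a 2:2 ratio of H2S to SO2, so n(SO2) = 4.871 mol.
In step 2 the SO2:SO3 ratio is 2:2, so n(SO3) = 4.871 mol.
Mass of SO3 = 4.871 × 80.06 = 390.0 g.

390 g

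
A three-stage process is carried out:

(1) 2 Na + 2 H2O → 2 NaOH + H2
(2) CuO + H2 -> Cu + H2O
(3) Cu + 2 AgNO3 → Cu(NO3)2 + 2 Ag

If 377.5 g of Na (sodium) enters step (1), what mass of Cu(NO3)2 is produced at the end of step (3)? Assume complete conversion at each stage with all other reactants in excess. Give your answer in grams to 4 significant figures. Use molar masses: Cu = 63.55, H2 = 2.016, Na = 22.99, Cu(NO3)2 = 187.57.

n(Na) = 377.5 / 22.99 = 16.420 mol.
Reaction (1): Na→H2 ratio 2:1 ⇒ n(H2) = 8.2101 mol.
Reaction (2): H2→Cu ratio 1:1 ⇒ n(Cu) = 8.2101 mol.
Reaction (3): Cu→Cu(NO3)2 ratio 1:1 ⇒ n(Cu(NO3)2) = 8.2101 mol.
Mass of Cu(NO3)2 = 8.2101 × 187.57 = 1540.0 g.

1540 g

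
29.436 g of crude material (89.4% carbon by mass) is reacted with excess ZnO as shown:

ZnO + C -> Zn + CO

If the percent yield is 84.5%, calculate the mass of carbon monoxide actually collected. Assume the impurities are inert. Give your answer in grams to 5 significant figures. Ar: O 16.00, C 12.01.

51.861 g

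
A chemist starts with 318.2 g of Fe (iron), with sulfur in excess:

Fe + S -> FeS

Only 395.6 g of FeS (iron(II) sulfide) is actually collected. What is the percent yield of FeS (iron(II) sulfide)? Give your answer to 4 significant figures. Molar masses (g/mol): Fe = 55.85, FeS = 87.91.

n(Fe) = 318.20 g / 55.85 g/mol = 5.6974 mol.
From the equation the Fe:FeS mole ratio is 1:1, so n(FeS) = 5.6974 × 1/1 = 5.6974 mol.
Mass of FeS = 5.6974 mol × 87.91 g/mol = 500.86 g.
This is the theoretical yield. Percent yield = 395.6 g / 500.86 g × 100% = 78.984%.

78.98 %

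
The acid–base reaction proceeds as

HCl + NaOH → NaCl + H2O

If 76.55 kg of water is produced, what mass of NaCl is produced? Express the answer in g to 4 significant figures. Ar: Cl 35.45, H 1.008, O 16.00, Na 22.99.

M(H2O) = 2(1.008) + 16.00 = 18.016 g/mol.
M(NaCl) = 22.99 + 35.45 = 58.44 g/mol.
Convert: 76.55 kg = 76550 g.
n(H2O) = 76550 g / 18.016 g/mol = 4249.0 mol.
From the equation the H2O:NaCl mole ratio is 1:1, so n(NaCl) = 4249.0 × 1/1 = 4249.0 mol.
Mass of NaCl = 4249.0 mol × 58.44 g/mol = 248310 g.

248300 g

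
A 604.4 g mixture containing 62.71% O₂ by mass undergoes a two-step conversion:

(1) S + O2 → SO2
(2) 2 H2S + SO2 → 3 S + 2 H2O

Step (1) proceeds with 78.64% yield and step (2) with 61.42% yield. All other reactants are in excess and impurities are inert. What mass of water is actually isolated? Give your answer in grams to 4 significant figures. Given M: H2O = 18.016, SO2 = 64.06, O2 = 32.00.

206.1 g

Pure O2 = 604.4 × 0.6271 = 379.02 g.
n(O2) = 379.02 / 32.00 = 11.844 mol.
Step 1 (O2:SO2 = 1:1): theoretical n(SO2) = 11.844 mol; at 78.64% yield, n(SO2) = 9.3144 mol.
Step 2 (SO2:H2O = 1:2): theoretical n(H2O) = 18.629 mol, so theoretical mass = 18.629 × 18.016 = 335.62 g.
At 61.42% yield, actual mass of H2O = 335.62 × 0.6142 = 206.14 g.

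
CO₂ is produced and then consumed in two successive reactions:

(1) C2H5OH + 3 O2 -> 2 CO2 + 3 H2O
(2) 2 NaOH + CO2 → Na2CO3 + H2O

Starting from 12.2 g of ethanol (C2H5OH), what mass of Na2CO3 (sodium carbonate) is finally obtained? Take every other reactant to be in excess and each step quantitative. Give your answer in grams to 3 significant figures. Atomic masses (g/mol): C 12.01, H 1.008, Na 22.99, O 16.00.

56.1 g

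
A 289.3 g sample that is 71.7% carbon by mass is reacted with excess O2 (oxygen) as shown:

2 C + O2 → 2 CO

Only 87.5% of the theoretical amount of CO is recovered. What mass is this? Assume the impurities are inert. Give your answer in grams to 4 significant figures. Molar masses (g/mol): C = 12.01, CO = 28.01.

423.3 g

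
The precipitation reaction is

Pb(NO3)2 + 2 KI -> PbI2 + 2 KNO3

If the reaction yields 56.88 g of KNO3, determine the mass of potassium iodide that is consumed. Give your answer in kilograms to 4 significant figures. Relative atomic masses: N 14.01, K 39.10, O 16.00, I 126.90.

M(KNO3) = 39.10 + 14.01 + 3(16.00) = 101.11 g/mol.
M(KI) = 39.10 + 126.90 = 166.00 g/mol.
n(KNO3) = 56.880 g / 101.11 g/mol = 0.56256 mol.
From the equation the KNO3:KI mole ratio is 2:2, so n(KI) = 0.56256 × 2/2 = 0.56256 mol.
Mass of KI = 0.56256 mol × 166.00 g/mol = 93.384 g.
Converting to kg: 93.384 g = 0.09338 kg.

0.09338 kg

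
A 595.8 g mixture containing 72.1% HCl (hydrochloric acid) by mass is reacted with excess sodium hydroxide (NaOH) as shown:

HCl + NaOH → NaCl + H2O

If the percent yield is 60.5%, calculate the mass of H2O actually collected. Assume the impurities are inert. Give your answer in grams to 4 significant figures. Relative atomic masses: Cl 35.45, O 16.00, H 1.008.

128.4 g

Pure HCl available = 595.8 g × 0.721 = 429.57 g.
M(HCl) = 1.008 + 35.45 = 36.458 g/mol.
M(H2O) = 2(1.008) + 16.00 = 18.016 g/mol.
n(HCl) = 429.57 g / 36.458 g/mol = 11.783 mol.
From the equation the HCl:H2O mole ratio is 1:1, so n(H2O) = 11.783 × 1/1 = 11.783 mol.
Mass of H2O = 11.783 mol × 18.016 g/mol = 212.28 g.
Actual mass collected = 212.28 g × 0.605 = 128.43 g.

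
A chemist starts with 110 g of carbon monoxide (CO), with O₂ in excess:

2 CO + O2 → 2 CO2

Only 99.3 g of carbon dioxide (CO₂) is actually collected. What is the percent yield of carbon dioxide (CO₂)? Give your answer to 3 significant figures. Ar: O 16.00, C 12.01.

M(CO) = 12.01 + 16.00 = 28.01 g/mol.
M(CO2) = 12.01 + 2(16.00) = 44.01 g/mol.
n(CO) = 110.0 g / 28.01 g/mol = 3.927 mol.
From the equation the CO:CO2 mole ratio is 2:2, so n(CO2) = 3.927 × 2/2 = 3.927 mol.
Mass of CO2 = 3.927 mol × 44.01 g/mol = 172.8 g.
This is the theoretical yield. Percent yield = 99.3 g / 172.8 g × 100% = 57.45%.

57.5 %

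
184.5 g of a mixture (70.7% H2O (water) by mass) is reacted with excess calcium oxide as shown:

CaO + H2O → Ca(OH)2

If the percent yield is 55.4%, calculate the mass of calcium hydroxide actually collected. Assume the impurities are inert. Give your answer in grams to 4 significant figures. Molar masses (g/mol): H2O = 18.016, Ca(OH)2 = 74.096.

297.2 g

Pure H2O available = 184.5 g × 0.707 = 130.44 g.
n(H2O) = 130.44 g / 18.016 g/mol = 7.2403 mol.
From the equation the H2O:Ca(OH)2 mole ratio is 1:1, so n(Ca(OH)2) = 7.2403 × 1/1 = 7.2403 mol.
Mass of Ca(OH)2 = 7.2403 mol × 74.096 g/mol = 536.48 g.
Actual mass collected = 536.48 g × 0.554 = 297.21 g.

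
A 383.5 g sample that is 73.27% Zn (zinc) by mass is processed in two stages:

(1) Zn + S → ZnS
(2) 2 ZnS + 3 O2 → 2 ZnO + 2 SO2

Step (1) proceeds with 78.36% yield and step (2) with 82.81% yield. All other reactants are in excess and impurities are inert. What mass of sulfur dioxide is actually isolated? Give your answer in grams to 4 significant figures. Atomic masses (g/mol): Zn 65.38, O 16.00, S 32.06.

Pure Zn = 383.5 × 0.7327 = 280.99 g.
M(Zn) = 65.38 g/mol.
M(SO2) = 32.06 + 2(16.00) = 64.06 g/mol.
n(Zn) = 280.99 / 65.38 = 4.2978 mol.
Step 1 (Zn:ZnS = 1:1): theoretical n(ZnS) = 4.2978 mol; at 78.36% yield, n(ZnS) = 3.3678 mol.
Step 2 (ZnS:SO2 = 2:2): theoretical n(SO2) = 3.3678 mol, so theoretical mass = 3.3678 × 64.06 = 215.74 g.
At 82.81% yield, actual mass of SO2 = 215.74 × 0.8281 = 178.65 g.

178.7 g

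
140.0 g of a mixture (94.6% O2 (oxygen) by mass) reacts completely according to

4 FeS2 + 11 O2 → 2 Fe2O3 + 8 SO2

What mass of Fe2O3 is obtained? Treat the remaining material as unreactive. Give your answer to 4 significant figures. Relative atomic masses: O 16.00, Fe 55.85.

120.2 g

Mass of pure O2 = 140.0 g × 0.946 = 132.44 g.
M(O2) = 2(16.00) = 32.00 g/mol.
M(Fe2O3) = 2(55.85) + 3(16.00) = 159.70 g/mol.
n(O2) = 132.44 g / 32.00 g/mol = 4.1387 mol.
From the equation the O2:Fe2O3 mole ratio is 11:2, so n(Fe2O3) = 4.1387 × 2/11 = 0.75250 mol.
Mass of Fe2O3 = 0.75250 mol × 159.70 g/mol = 120.17 g.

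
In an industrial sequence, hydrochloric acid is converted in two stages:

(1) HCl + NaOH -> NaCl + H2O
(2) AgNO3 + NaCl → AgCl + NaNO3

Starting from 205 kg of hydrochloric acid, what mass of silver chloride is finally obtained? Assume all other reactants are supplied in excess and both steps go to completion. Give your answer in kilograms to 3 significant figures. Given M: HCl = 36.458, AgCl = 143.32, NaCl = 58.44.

806 kg

205 kg = 205000 g.
n(HCl) = 205000 / 36.458 = 5623 mol.
Step 1 gives a 1:1 ratio of HCl to NaCl, so n(NaCl) = 5623 mol.
In step 2 the NaCl:AgCl ratio is 1:1, so n(AgCl) = 5623 mol.
Mass of AgCl = 5623 × 143.32 = 805900 g = 806 kg.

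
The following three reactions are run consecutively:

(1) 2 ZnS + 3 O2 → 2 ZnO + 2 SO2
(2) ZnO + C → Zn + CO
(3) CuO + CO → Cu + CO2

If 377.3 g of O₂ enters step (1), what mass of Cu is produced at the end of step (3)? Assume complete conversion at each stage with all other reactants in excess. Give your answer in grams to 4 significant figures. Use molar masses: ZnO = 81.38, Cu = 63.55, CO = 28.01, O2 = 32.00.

n(O2) = 377.3 / 32.00 = 11.791 mol.
Reaction (1): O2→ZnO ratio 3:2 ⇒ n(ZnO) = 7.8604 mol.
Reaction (2): ZnO→CO ratio 1:1 ⇒ n(CO) = 7.8604 mol.
Reaction (3): CO→Cu ratio 1:1 ⇒ n(Cu) = 7.8604 mol.
Mass of Cu = 7.8604 × 63.55 = 499.53 g.

499.5 g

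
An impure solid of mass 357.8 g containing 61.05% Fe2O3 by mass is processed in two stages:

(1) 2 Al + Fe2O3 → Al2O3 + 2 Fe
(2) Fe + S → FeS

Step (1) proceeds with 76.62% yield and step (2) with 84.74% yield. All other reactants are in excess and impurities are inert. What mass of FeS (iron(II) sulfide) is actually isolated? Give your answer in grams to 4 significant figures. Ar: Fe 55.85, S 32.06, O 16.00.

156.1 g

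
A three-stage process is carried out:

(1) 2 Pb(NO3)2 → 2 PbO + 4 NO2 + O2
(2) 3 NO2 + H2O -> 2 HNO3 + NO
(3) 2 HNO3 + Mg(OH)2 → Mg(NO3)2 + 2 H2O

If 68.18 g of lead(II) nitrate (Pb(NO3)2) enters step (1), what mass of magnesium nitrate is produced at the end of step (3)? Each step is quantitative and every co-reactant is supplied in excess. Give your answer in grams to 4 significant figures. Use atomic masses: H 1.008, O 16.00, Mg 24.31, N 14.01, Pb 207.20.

M(Pb(NO3)2) = 207.20 + 2(14.01) + 6(16.00) = 331.22 g/mol.
M(Mg(NO3)2) = 24.31 + 2(14.01) + 6(16.00) = 148.33 g/mol.
n(Pb(NO3)2) = 68.18 / 331.22 = 0.20585 mol.
Reaction (1): Pb(NO3)2→NO2 ratio 2:4 ⇒ n(NO2) = 0.41169 mol.
Reaction (2): NO2→HNO3 ratio 3:2 ⇒ n(HNO3) = 0.27446 mol.
Reaction (3): HNO3→Mg(NO3)2 ratio 2:1 ⇒ n(Mg(NO3)2) = 0.13723 mol.
Mass of Mg(NO3)2 = 0.13723 × 148.33 = 20.355 g.

20.36 g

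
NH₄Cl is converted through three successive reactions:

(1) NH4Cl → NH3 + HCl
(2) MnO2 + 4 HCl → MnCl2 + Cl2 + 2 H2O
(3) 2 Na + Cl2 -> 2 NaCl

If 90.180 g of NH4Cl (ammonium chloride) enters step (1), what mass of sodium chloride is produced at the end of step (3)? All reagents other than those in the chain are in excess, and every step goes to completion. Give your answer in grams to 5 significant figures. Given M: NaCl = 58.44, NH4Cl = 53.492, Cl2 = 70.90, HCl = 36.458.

n(NH4Cl) = 90.180 / 53.492 = 1.68586 mol.
Reaction (1): NH4Cl→HCl ratio 1:1 ⇒ n(HCl) = 1.68586 mol.
Reaction (2): HCl→Cl2 ratio 4:1 ⇒ n(Cl2) = 0.421465 mol.
Reaction (3): Cl2→NaCl ratio 1:2 ⇒ n(NaCl) = 0.842930 mol.
Mass of NaCl = 0.842930 × 58.44 = 49.2608 g.

49.261 g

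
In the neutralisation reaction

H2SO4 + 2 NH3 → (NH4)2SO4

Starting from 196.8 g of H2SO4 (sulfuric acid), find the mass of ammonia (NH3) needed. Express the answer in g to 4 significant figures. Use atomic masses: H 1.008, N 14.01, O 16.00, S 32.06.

68.36 g

M(H2SO4) = 2(1.008) + 32.06 + 4(16.00) = 98.076 g/mol.
M(NH3) = 14.01 + 3(1.008) = 17.034 g/mol.
n(H2SO4) = 196.80 g / 98.076 g/mol = 2.0066 mol.
From the equation the H2SO4:NH3 mole ratio is 1:2, so n(NH3) = 2.0066 × 2/1 = 4.0132 mol.
Mass of NH3 = 4.0132 mol × 17.034 g/mol = 68.361 g.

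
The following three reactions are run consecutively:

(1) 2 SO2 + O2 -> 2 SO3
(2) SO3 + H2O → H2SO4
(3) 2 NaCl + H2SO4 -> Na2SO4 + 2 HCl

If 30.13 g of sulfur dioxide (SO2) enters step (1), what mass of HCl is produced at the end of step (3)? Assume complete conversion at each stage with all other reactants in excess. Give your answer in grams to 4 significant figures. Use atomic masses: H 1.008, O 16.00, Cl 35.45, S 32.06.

M(SO2) = 32.06 + 2(16.00) = 64.06 g/mol.
M(HCl) = 1.008 + 35.45 = 36.458 g/mol.
n(SO2) = 30.13 / 64.06 = 0.47034 mol.
Reaction (1): SO2→SO3 ratio 2:2 ⇒ n(SO3) = 0.47034 mol.
Reaction (2): SO3→H2SO4 ratio 1:1 ⇒ n(H2SO4) = 0.47034 mol.
Reaction (3): H2SO4→HCl ratio 1:2 ⇒ n(HCl) = 0.94068 mol.
Mass of HCl = 0.94068 × 36.458 = 34.295 g.

34.30 g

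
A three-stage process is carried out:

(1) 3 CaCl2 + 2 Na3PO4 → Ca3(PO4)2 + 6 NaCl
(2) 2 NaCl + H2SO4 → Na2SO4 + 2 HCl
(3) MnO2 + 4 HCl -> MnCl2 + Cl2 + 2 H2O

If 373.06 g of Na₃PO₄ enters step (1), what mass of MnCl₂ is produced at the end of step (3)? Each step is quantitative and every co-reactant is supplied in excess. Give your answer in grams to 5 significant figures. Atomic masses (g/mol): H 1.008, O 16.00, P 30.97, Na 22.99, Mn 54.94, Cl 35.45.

214.77 g

M(Na3PO4) = 3(22.99) + 30.97 + 4(16.00) = 163.94 g/mol.
M(MnCl2) = 54.94 + 2(35.45) = 125.84 g/mol.
n(Na3PO4) = 373.06 / 163.94 = 2.27559 mol.
Reaction (1): Na3PO4→NaCl ratio 2:6 ⇒ n(NaCl) = 6.82677 mol.
Reaction (2): NaCl→HCl ratio 2:2 ⇒ n(HCl) = 6.82677 mol.
Reaction (3): HCl→MnCl2 ratio 4:1 ⇒ n(MnCl2) = 1.70669 mol.
Mass of MnCl2 = 1.70669 × 125.84 = 214.770 g.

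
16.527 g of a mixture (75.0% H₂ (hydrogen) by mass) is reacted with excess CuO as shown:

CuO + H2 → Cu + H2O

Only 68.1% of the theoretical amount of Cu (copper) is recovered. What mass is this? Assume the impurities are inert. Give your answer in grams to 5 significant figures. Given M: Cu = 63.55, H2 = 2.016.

266.09 g

Pure H2 available = 16.527 g × 0.750 = 12.3953 g.
n(H2) = 12.3953 g / 2.016 g/mol = 6.14844 mol.
From the equation the H2:Cu mole ratio is 1:1, so n(Cu) = 6.14844 × 1/1 = 6.14844 mol.
Mass of Cu = 6.14844 mol × 63.55 g/mol = 390.733 g.
Actual mass collected = 390.733 g × 0.681 = 266.089 g.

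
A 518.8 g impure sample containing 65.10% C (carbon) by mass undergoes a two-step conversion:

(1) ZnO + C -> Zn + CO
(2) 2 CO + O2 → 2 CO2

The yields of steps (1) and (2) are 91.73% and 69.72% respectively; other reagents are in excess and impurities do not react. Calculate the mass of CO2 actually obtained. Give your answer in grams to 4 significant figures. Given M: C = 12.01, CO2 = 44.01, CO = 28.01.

791.5 g

Pure C = 518.8 × 0.6510 = 337.74 g.
n(C) = 337.74 / 12.01 = 28.121 mol.
Step 1 (C:CO = 1:1): theoretical n(CO) = 28.121 mol; at 91.73% yield, n(CO) = 25.796 mol.
Step 2 (CO:CO2 = 2:2): theoretical n(CO2) = 25.796 mol, so theoretical mass = 25.796 × 44.01 = 1135.3 g.
At 69.72% yield, actual mass of CO2 = 1135.3 × 0.6972 = 791.51 g.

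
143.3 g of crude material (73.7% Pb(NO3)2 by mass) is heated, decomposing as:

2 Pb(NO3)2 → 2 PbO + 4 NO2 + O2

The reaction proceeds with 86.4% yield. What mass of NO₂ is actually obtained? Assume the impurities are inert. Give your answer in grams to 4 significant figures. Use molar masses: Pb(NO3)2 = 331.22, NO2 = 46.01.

25.35 g

Pure Pb(NO3)2 available = 143.3 g × 0.737 = 105.61 g.
n(Pb(NO3)2) = 105.61 g / 331.22 g/mol = 0.31886 mol.
From the equation the Pb(NO3)2:NO2 mole ratio is 2:4, so n(NO2) = 0.31886 × 4/2 = 0.63772 mol.
Mass of NO2 = 0.63772 mol × 46.01 g/mol = 29.341 g.
Actual mass collected = 29.341 g × 0.864 = 25.351 g.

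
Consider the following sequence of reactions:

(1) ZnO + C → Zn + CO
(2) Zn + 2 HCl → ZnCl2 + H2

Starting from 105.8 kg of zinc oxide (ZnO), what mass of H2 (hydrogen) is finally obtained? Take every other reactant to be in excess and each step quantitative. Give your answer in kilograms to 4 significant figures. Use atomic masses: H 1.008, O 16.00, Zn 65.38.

2.621 kg

M(ZnO) = 65.38 + 16.00 = 81.38 g/mol.
M(H2) = 2(1.008) = 2.016 g/mol.
105.8 kg = 105800 g.
n(ZnO) = 105800 / 81.38 = 1300.1 mol.
Step 1 gives a 1:1 ratio of ZnO to Zn, so n(Zn) = 1300.1 mol.
In step 2 the Zn:H2 ratio is 1:1, so n(H2) = 1300.1 mol.
Mass of H2 = 1300.1 × 2.016 = 2620.9 g = 2.621 kg.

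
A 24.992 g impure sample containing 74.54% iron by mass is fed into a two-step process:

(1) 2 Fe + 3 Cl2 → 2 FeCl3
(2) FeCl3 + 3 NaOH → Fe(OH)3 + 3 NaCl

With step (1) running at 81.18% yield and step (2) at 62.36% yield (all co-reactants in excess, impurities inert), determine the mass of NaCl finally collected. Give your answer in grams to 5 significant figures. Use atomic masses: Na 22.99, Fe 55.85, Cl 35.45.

Pure Fe = 24.992 × 0.7454 = 18.6290 g.
M(Fe) = 55.85 g/mol.
M(NaCl) = 22.99 + 35.45 = 58.44 g/mol.
n(Fe) = 18.6290 / 55.85 = 0.333555 mol.
Step 1 (Fe:FeCl3 = 2:2): theoretical n(FeCl3) = 0.333555 mol; at 81.18% yield, n(FeCl3) = 0.270780 mol.
Step 2 (FeCl3:NaCl = 1:3): theoretical n(NaCl) = 0.812339 mol, so theoretical mass = 0.812339 × 58.44 = 47.4731 g.
At 62.36% yield, actual mass of NaCl = 47.4731 × 0.6236 = 29.6042 g.

29.604 g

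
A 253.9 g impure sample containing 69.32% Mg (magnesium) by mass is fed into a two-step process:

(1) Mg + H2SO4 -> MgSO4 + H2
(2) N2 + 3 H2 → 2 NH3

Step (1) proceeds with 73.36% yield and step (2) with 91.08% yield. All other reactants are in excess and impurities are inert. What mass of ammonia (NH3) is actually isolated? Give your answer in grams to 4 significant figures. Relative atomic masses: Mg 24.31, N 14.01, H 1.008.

54.93 g

Pure Mg = 253.9 × 0.6932 = 176.00 g.
M(Mg) = 24.31 g/mol.
M(NH3) = 14.01 + 3(1.008) = 17.034 g/mol.
n(Mg) = 176.00 / 24.31 = 7.2400 mol.
Step 1 (Mg:H2 = 1:1): theoretical n(H2) = 7.2400 mol; at 73.36% yield, n(H2) = 5.3112 mol.
Step 2 (H2:NH3 = 3:2): theoretical n(NH3) = 3.5408 mol, so theoretical mass = 3.5408 × 17.034 = 60.314 g.
At 91.08% yield, actual mass of NH3 = 60.314 × 0.9108 = 54.934 g.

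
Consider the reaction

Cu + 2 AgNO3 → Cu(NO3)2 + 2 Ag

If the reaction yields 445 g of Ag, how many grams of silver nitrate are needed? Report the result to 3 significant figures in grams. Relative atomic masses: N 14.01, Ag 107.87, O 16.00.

701 g

M(Ag) = 107.87 g/mol.
M(AgNO3) = 107.87 + 14.01 + 3(16.00) = 169.88 g/mol.
n(Ag) = 445.0 g / 107.87 g/mol = 4.125 mol.
From the equation the Ag:AgNO3 mole ratio is 2:2, so n(AgNO3) = 4.125 × 2/2 = 4.125 mol.
Mass of AgNO3 = 4.125 mol × 169.88 g/mol = 700.8 g.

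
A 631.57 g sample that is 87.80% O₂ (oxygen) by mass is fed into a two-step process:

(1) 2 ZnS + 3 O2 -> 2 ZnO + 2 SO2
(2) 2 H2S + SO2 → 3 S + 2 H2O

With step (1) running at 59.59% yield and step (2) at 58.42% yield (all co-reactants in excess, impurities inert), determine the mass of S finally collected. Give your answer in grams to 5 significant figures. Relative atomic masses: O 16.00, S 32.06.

386.81 g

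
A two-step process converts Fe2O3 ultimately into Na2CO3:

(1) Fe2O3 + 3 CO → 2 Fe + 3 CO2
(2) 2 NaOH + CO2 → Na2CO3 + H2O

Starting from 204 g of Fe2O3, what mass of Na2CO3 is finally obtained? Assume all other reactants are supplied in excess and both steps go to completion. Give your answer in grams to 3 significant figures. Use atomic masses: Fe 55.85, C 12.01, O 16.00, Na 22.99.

M(Fe2O3) = 2(55.85) + 3(16.00) = 159.70 g/mol.
M(Na2CO3) = 2(22.99) + 12.01 + 3(16.00) = 105.99 g/mol.
n(Fe2O3) = 204.0 / 159.70 = 1.277 mol.
Step 1 gives a 1:3 ratio of Fe2O3 to CO2, so n(CO2) = 3.832 mol.
In step 2 the CO2:Na2CO3 ratio is 1:1, so n(Na2CO3) = 3.832 mol.
Mass of Na2CO3 = 3.832 × 105.99 = 406.2 g.

406 g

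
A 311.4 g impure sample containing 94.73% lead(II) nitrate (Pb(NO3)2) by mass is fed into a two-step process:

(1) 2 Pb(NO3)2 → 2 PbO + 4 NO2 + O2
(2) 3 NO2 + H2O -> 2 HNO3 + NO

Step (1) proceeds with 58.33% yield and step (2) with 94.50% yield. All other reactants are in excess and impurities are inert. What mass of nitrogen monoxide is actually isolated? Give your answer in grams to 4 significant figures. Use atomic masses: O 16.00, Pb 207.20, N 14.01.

Pure Pb(NO3)2 = 311.4 × 0.9473 = 294.99 g.
M(Pb(NO3)2) = 207.20 + 2(14.01) + 6(16.00) = 331.22 g/mol.
M(NO) = 14.01 + 16.00 = 30.01 g/mol.
n(Pb(NO3)2) = 294.99 / 331.22 = 0.89061 mol.
Step 1 (Pb(NO3)2:NO2 = 2:4): theoretical n(NO2) = 1.7812 mol; at 58.33% yield, n(NO2) = 1.0390 mol.
Step 2 (NO2:NO = 3:1): theoretical n(NO) = 0.34633 mol, so theoretical mass = 0.34633 × 30.01 = 10.393 g.
At 94.50% yield, actual mass of NO = 10.393 × 0.9450 = 9.8217 g.

9.822 g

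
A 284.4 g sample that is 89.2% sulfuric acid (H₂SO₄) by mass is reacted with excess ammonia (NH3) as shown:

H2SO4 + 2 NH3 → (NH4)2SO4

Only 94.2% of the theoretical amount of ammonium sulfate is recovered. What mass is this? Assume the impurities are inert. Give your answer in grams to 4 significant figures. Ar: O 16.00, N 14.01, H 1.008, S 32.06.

322.0 g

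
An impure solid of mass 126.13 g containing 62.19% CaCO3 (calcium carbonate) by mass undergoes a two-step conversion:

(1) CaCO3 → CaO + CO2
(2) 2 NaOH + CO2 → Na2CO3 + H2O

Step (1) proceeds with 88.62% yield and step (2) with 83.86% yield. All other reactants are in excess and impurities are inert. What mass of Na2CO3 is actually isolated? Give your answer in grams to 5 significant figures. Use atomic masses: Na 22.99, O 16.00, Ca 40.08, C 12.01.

Pure CaCO3 = 126.13 × 0.6219 = 78.4402 g.
M(CaCO3) = 40.08 + 12.01 + 3(16.00) = 100.09 g/mol.
M(Na2CO3) = 2(22.99) + 12.01 + 3(16.00) = 105.99 g/mol.
n(CaCO3) = 78.4402 / 100.09 = 0.783697 mol.
Step 1 (CaCO3:CO2 = 1:1): theoretical n(CO2) = 0.783697 mol; at 88.62% yield, n(CO2) = 0.694512 mol.
Step 2 (CO2:Na2CO3 = 1:1): theoretical n(Na2CO3) = 0.694512 mol, so theoretical mass = 0.694512 × 105.99 = 73.6114 g.
At 83.86% yield, actual mass of Na2CO3 = 73.6114 × 0.8386 = 61.7305 g.

61.730 g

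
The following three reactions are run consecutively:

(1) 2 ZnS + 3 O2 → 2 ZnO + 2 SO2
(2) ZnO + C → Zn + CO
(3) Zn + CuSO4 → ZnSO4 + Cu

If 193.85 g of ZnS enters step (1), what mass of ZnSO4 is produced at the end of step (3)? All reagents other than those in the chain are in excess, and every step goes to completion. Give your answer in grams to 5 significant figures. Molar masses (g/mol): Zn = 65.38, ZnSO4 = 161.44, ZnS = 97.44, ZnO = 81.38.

321.17 g

n(ZnS) = 193.85 / 97.44 = 1.98943 mol.
Reaction (1): ZnS→ZnO ratio 2:2 ⇒ n(ZnO) = 1.98943 mol.
Reaction (2): ZnO→Zn ratio 1:1 ⇒ n(Zn) = 1.98943 mol.
Reaction (3): Zn→ZnSO4 ratio 1:1 ⇒ n(ZnSO4) = 1.98943 mol.
Mass of ZnSO4 = 1.98943 × 161.44 = 321.173 g.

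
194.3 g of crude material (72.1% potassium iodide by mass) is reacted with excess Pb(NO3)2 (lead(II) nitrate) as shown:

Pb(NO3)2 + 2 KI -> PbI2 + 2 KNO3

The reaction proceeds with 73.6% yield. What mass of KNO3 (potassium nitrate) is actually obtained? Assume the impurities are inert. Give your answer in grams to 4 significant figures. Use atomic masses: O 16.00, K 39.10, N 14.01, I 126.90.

62.80 g

Pure KI available = 194.3 g × 0.721 = 140.09 g.
M(KI) = 39.10 + 126.90 = 166.00 g/mol.
M(KNO3) = 39.10 + 14.01 + 3(16.00) = 101.11 g/mol.
n(KI) = 140.09 g / 166.00 g/mol = 0.84392 mol.
From the equation the KI:KNO3 mole ratio is 2:2, so n(KNO3) = 0.84392 × 2/2 = 0.84392 mol.
Mass of KNO3 = 0.84392 mol × 101.11 g/mol = 85.328 g.
Actual mass collected = 85.328 g × 0.736 = 62.802 g.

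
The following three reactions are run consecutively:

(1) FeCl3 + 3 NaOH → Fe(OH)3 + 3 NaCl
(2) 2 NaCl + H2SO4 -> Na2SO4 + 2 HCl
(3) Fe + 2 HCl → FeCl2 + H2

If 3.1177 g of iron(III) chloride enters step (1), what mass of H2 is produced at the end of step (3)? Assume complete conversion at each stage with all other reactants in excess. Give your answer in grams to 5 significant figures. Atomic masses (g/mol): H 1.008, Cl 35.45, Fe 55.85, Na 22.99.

M(FeCl3) = 55.85 + 3(35.45) = 162.20 g/mol.
M(H2) = 2(1.008) = 2.016 g/mol.
n(FeCl3) = 3.1177 / 162.20 = 0.0192213 mol.
Reaction (1): FeCl3→NaCl ratio 1:3 ⇒ n(NaCl) = 0.0576640 mol.
Reaction (2): NaCl→HCl ratio 2:2 ⇒ n(HCl) = 0.0576640 mol.
Reaction (3): HCl→H2 ratio 2:1 ⇒ n(H2) = 0.0288320 mol.
Mass of H2 = 0.0288320 × 2.016 = 0.0581253 g.

0.058125 g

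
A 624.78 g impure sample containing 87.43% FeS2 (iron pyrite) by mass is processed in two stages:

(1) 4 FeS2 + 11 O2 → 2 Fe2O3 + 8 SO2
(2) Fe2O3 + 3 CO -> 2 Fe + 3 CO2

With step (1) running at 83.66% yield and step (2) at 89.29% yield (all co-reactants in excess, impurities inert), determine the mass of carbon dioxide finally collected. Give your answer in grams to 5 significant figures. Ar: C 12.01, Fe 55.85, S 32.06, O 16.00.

Pure FeS2 = 624.78 × 0.8743 = 546.245 g.
M(FeS2) = 55.85 + 2(32.06) = 119.97 g/mol.
M(CO2) = 12.01 + 2(16.00) = 44.01 g/mol.
n(FeS2) = 546.245 / 119.97 = 4.55318 mol.
Step 1 (FeS2:Fe2O3 = 4:2): theoretical n(Fe2O3) = 2.27659 mol; at 83.66% yield, n(Fe2O3) = 1.90460 mol.
Step 2 (Fe2O3:CO2 = 1:3): theoretical n(CO2) = 5.71379 mol, so theoretical mass = 5.71379 × 44.01 = 251.464 g.
At 89.29% yield, actual mass of CO2 = 251.464 × 0.8929 = 224.532 g.

224.53 g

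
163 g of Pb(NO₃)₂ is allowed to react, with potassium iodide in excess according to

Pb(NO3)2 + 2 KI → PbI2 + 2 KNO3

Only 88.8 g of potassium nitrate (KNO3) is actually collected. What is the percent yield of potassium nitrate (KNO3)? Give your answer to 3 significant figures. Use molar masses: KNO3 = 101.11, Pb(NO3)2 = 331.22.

89.2 %

n(Pb(NO3)2) = 163.0 g / 331.22 g/mol = 0.4921 mol.
From the equation the Pb(NO3)2:KNO3 mole ratio is 1:2, so n(KNO3) = 0.4921 × 2/1 = 0.9842 mol.
Mass of KNO3 = 0.9842 mol × 101.11 g/mol = 99.52 g.
This is the theoretical yield. Percent yield = 88.8 g / 99.52 g × 100% = 89.23%.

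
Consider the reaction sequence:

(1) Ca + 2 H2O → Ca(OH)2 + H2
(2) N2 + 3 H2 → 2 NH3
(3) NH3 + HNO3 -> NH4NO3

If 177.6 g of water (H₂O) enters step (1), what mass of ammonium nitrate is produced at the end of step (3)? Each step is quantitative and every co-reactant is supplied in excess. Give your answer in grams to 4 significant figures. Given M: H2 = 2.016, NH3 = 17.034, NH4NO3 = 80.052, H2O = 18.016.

263.0 g

n(H2O) = 177.6 / 18.016 = 9.8579 mol.
Reaction (1): H2O→H2 ratio 2:1 ⇒ n(H2) = 4.9290 mol.
Reaction (2): H2→NH3 ratio 3:2 ⇒ n(NH3) = 3.2860 mol.
Reaction (3): NH3→NH4NO3 ratio 1:1 ⇒ n(NH4NO3) = 3.2860 mol.
Mass of NH4NO3 = 3.2860 × 80.052 = 263.05 g.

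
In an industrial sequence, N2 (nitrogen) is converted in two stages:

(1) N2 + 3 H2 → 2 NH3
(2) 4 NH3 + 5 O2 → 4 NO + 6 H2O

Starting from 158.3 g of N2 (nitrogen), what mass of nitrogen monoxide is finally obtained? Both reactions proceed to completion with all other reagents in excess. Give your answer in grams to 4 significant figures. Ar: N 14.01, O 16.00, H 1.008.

M(N2) = 2(14.01) = 28.02 g/mol.
M(NO) = 14.01 + 16.00 = 30.01 g/mol.
n(N2) = 158.30 / 28.02 = 5.6495 mol.
Step 1 gives a 1:2 ratio of N2 to NH3, so n(NH3) = 11.299 mol.
In step 2 the NH3:NO ratio is 4:4, so n(NO) = 11.299 mol.
Mass of NO = 11.299 × 30.01 = 339.09 g.

339.1 g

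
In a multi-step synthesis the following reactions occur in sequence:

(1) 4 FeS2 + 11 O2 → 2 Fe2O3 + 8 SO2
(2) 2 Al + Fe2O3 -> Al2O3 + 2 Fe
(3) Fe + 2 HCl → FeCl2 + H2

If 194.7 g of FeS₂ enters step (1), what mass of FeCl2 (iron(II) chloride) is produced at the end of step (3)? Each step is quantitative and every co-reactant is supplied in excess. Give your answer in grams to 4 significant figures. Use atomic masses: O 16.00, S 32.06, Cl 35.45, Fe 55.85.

205.7 g

M(FeS2) = 55.85 + 2(32.06) = 119.97 g/mol.
M(FeCl2) = 55.85 + 2(35.45) = 126.75 g/mol.
n(FeS2) = 194.7 / 119.97 = 1.6229 mol.
Reaction (1): FeS2→Fe2O3 ratio 4:2 ⇒ n(Fe2O3) = 0.81145 mol.
Reaction (2): Fe2O3→Fe ratio 1:2 ⇒ n(Fe) = 1.6229 mol.
Reaction (3): Fe→FeCl2 ratio 1:1 ⇒ n(FeCl2) = 1.6229 mol.
Mass of FeCl2 = 1.6229 × 126.75 = 205.70 g.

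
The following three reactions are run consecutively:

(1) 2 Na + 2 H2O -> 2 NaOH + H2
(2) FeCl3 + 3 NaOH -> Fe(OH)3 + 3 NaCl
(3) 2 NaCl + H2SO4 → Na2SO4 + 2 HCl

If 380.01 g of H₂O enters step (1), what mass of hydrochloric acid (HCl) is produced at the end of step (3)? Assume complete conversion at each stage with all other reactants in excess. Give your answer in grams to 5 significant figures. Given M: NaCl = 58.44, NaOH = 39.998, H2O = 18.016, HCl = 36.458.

769.01 g

n(H2O) = 380.01 / 18.016 = 21.0929 mol.
Reaction (1): H2O→NaOH ratio 2:2 ⇒ n(NaOH) = 21.0929 mol.
Reaction (2): NaOH→NaCl ratio 3:3 ⇒ n(NaCl) = 21.0929 mol.
Reaction (3): NaCl→HCl ratio 2:2 ⇒ n(HCl) = 21.0929 mol.
Mass of HCl = 21.0929 × 36.458 = 769.006 g.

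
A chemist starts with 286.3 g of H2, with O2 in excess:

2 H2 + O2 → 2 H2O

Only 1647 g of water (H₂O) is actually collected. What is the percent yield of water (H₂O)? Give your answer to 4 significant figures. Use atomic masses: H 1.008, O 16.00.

64.37 %

M(H2) = 2(1.008) = 2.016 g/mol.
M(H2O) = 2(1.008) + 16.00 = 18.016 g/mol.
n(H2) = 286.30 g / 2.016 g/mol = 142.01 mol.
From the equation the H2:H2O mole ratio is 2:2, so n(H2O) = 142.01 × 2/2 = 142.01 mol.
Mass of H2O = 142.01 mol × 18.016 g/mol = 2558.5 g.
This is the theoretical yield. Percent yield = 1647 g / 2558.5 g × 100% = 64.373%.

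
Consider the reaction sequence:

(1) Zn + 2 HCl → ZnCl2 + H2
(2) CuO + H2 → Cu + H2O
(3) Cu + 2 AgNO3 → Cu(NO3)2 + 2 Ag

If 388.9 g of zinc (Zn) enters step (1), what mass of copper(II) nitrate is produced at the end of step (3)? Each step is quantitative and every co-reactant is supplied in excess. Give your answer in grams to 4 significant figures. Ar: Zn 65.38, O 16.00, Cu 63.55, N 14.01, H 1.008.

M(Zn) = 65.38 g/mol.
M(Cu(NO3)2) = 63.55 + 2(14.01) + 6(16.00) = 187.57 g/mol.
n(Zn) = 388.9 / 65.38 = 5.9483 mol.
Reaction (1): Zn→H2 ratio 1:1 ⇒ n(H2) = 5.9483 mol.
Reaction (2): H2→Cu ratio 1:1 ⇒ n(Cu) = 5.9483 mol.
Reaction (3): Cu→Cu(NO3)2 ratio 1:1 ⇒ n(Cu(NO3)2) = 5.9483 mol.
Mass of Cu(NO3)2 = 5.9483 × 187.57 = 1115.7 g.

1116 g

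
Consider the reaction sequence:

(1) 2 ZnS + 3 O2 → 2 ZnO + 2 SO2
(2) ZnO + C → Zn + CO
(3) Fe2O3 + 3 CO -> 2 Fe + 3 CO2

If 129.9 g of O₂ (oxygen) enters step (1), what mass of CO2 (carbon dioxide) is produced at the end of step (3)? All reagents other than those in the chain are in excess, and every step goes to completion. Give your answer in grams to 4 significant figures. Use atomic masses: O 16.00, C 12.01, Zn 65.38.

119.1 g

M(O2) = 2(16.00) = 32.00 g/mol.
M(CO2) = 12.01 + 2(16.00) = 44.01 g/mol.
n(O2) = 129.9 / 32.00 = 4.0594 mol.
Reaction (1): O2→ZnO ratio 3:2 ⇒ n(ZnO) = 2.7063 mol.
Reaction (2): ZnO→CO ratio 1:1 ⇒ n(CO) = 2.7063 mol.
Reaction (3): CO→CO2 ratio 3:3 ⇒ n(CO2) = 2.7063 mol.
Mass of CO2 = 2.7063 × 44.01 = 119.10 g.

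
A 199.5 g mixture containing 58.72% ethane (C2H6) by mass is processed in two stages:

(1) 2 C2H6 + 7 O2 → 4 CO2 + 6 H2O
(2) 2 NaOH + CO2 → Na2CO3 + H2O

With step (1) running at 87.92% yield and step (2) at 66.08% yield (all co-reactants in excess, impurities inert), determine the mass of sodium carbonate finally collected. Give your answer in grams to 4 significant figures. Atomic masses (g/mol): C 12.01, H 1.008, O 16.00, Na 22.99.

Pure C2H6 = 199.5 × 0.5872 = 117.15 g.
M(C2H6) = 2(12.01) + 6(1.008) = 30.068 g/mol.
M(Na2CO3) = 2(22.99) + 12.01 + 3(16.00) = 105.99 g/mol.
n(C2H6) = 117.15 / 30.068 = 3.8960 mol.
Step 1 (C2H6:CO2 = 2:4): theoretical n(CO2) = 7.7921 mol; at 87.92% yield, n(CO2) = 6.8508 mol.
Step 2 (CO2:Na2CO3 = 1:1): theoretical n(Na2CO3) = 6.8508 mol, so theoretical mass = 6.8508 × 105.99 = 726.12 g.
At 66.08% yield, actual mass of Na2CO3 = 726.12 × 0.6608 = 479.82 g.

479.8 g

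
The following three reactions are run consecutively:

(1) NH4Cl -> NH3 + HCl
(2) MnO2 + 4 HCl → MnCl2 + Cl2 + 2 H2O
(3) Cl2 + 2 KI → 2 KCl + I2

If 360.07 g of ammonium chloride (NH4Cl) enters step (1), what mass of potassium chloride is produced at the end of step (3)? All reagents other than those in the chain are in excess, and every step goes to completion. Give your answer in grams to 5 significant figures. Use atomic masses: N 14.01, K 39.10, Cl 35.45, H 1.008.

M(NH4Cl) = 14.01 + 4(1.008) + 35.45 = 53.492 g/mol.
M(KCl) = 39.10 + 35.45 = 74.55 g/mol.
n(NH4Cl) = 360.07 / 53.492 = 6.73129 mol.
Reaction (1): NH4Cl→HCl ratio 1:1 ⇒ n(HCl) = 6.73129 mol.
Reaction (2): HCl→Cl2 ratio 4:1 ⇒ n(Cl2) = 1.68282 mol.
Reaction (3): Cl2→KCl ratio 1:2 ⇒ n(KCl) = 3.36564 mol.
Mass of KCl = 3.36564 × 74.55 = 250.909 g.

250.91 g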